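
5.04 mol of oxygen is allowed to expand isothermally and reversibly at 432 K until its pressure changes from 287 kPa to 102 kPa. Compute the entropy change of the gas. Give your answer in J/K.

ΔS_gas = 43.3 J/K

For an isothermal ideal gas ΔS_gas = nR ln(P₁/P₂) = 5.04 × 8.314 × ln(287/102) = 43.3 J/K.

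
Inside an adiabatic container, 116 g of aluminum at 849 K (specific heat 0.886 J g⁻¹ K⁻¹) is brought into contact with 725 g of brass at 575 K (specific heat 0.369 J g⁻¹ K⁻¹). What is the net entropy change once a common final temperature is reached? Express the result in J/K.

ΔS_total = 5.95 J/K

Energy balance: T_f = (m₁c₁T₁ + m₂c₂T₂)/(m₁c₁ + m₂c₂) = 651.05 K.
ΔS₁ = m₁c₁ ln(T_f/T₁) = 102.776 × ln(651.05/849) = -27.28 J/K.
ΔS₂ = m₂c₂ ln(T_f/T₂) = 267.525 × ln(651.05/575) = 33.23 J/K.
ΔS_total = -27.28 + 33.23 = 5.95 J/K.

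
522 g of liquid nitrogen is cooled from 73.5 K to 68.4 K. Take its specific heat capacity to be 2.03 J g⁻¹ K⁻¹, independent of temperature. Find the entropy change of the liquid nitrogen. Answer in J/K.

ΔS = ∫dQ_rev/T = m c ln(T₂/T₁) = 522 × 2.03 × ln(68.4/73.5) = -76.2 J/K.

ΔS = -76.2 J/K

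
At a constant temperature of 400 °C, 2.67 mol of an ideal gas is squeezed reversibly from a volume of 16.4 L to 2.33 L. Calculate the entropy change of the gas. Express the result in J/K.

ΔS_gas = -43.3 J/K

For an isothermal ideal gas ΔS_gas = nR ln(V₂/V₁) = 2.67 × 8.314 × ln(2.33/16.4) = -43.3 J/K.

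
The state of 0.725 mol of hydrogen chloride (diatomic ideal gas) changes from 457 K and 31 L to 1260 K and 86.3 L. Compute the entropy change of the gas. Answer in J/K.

Entropy is a state function: ΔS = nC_V ln(T₂/T₁) + nR ln(V₂/V₁), with C_V = 5R/2 = 20.79 J mol⁻¹ K⁻¹ for a diatomic ideal gas.
ΔS = 0.725 × [20.79 × ln(1260/457) + 8.314 × ln(86.3/31)] = 21.5 J/K.

ΔS = 21.5 J/K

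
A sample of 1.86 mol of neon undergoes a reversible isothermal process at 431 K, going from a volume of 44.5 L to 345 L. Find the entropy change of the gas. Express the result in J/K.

ΔS_gas = 31.7 J/K

For an isothermal ideal gas ΔS_gas = nR ln(V₂/V₁) = 1.86 × 8.314 × ln(345/44.5) = 31.7 J/K.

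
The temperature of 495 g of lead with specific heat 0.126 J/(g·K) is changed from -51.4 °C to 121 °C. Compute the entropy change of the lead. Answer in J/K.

In kelvin: T₁ = 221.75 K, T₂ = 394.15 K. ΔS = ∫dQ_rev/T = m c ln(T₂/T₁) = 495 × 0.126 × ln(394.15/221.75) = 35.9 J/K.

ΔS = 35.9 J/K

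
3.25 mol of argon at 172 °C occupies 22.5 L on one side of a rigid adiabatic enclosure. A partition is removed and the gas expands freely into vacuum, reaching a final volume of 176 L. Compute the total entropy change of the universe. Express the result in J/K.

ΔS_universe = 55.6 J/K

For an ideal gas in free expansion Q = 0 and W = 0, so T is unchanged.
Entropy is a state function; using a reversible isothermal path, ΔS_gas = nR ln(V₂/V₁) = 3.25 × 8.314 × ln(176/22.5) = 55.6 J/K.
The insulated surroundings exchange no heat, so ΔS_surr = 0 and ΔS_universe = ΔS_gas.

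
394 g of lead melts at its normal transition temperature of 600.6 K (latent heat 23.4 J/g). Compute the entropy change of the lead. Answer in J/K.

ΔS = 15.4 J/K

Heat absorbed by the substance: Q = mL = 394 × 23.4 = 9219.6 J.
At constant T, ΔS = Q_rev/T = 9219.6 / 600.6 = 15.4 J/K.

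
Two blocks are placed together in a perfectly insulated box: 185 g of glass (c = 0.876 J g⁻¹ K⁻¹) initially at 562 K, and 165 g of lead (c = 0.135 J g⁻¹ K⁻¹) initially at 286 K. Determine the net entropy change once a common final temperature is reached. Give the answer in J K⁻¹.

ΔS_total = 3.77 J/K

Energy balance: T_f = (m₁c₁T₁ + m₂c₂T₂)/(m₁c₁ + m₂c₂) = 528.65 K.
ΔS₁ = m₁c₁ ln(T_f/T₁) = 162.06 × ln(528.65/562) = -9.915 J/K.
ΔS₂ = m₂c₂ ln(T_f/T₂) = 22.275 × ln(528.65/286) = 13.68 J/K.
ΔS_total = -9.915 + 13.68 = 3.77 J/K.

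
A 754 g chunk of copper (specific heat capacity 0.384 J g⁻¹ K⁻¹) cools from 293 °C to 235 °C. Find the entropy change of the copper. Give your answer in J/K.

ΔS = -31.3 J/K

In kelvin: T₁ = 566.15 K, T₂ = 508.15 K. ΔS = ∫dQ_rev/T = m c ln(T₂/T₁) = 754 × 0.384 × ln(508.15/566.15) = -31.3 J/K.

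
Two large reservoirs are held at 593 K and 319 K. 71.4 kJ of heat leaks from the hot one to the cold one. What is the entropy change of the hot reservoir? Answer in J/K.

ΔS_hot = -120 J/K

The hot reservoir loses heat Q, so ΔS_hot = −Q/T_H = −71400/593 = -120 J/K.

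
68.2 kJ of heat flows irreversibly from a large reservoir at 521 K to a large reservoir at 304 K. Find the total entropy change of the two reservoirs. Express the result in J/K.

ΔS_hot = −Q/T_H = −68200/521 = -130.9 J/K and ΔS_cold = +Q/T_C = 68200/304 = 224.3 J/K.
ΔS_total = -130.9 + 224.3 = 93.4 J/K, positive as the second law requires.

ΔS_total = 93.4 J/K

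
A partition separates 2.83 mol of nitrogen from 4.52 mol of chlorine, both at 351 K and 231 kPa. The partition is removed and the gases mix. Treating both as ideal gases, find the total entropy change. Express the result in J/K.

Mole fractions: x_A = 2.83/7.35 = 0.385, x_B = 0.615.
ΔS_mix = −R(n_A ln x_A + n_B ln x_B) = −8.314 × (2.83 ln 0.385 + 4.52 ln 0.615) = 40.7 J/K.

ΔS_mix = 40.7 J/K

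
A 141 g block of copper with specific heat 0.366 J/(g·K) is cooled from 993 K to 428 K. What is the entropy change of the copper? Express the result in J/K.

ΔS = -43.4 J/K

ΔS = ∫dQ_rev/T = m c ln(T₂/T₁) = 141 × 0.366 × ln(428/993) = -43.4 J/K.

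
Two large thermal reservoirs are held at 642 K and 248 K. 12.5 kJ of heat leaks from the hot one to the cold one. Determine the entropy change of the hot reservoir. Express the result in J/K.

ΔS_hot = -19.5 J/K

The hot reservoir loses heat Q, so ΔS_hot = −Q/T_H = −12500/642 = -19.5 J/K.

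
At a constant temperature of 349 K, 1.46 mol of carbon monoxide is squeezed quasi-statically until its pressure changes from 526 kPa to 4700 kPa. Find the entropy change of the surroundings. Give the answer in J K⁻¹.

For an isothermal ideal gas ΔS_gas = nR ln(P₁/P₂) = 1.46 × 8.314 × ln(526/4700) = -26.6 J/K.
The process is reversible, so ΔS_surr = −ΔS_gas = 26.6 J/K and ΔS_universe = 0.

ΔS_surr = 26.6 J/K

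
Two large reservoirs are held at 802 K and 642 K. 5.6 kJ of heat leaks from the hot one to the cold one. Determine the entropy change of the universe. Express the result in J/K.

ΔS_total = 1.74 J/K

ΔS_hot = −Q/T_H = −5600/802 = -6.983 J/K and ΔS_cold = +Q/T_C = 5600/642 = 8.723 J/K.
ΔS_total = -6.983 + 8.723 = 1.74 J/K, positive as the second law requires.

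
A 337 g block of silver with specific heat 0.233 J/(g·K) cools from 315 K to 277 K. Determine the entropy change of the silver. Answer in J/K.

ΔS = -10.1 J/K

ΔS = ∫dQ_rev/T = m c ln(T₂/T₁) = 337 × 0.233 × ln(277/315) = -10.1 J/K.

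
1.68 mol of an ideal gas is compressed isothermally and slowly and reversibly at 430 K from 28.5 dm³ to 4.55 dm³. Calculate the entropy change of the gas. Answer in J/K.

For an isothermal ideal gas ΔS_gas = nR ln(V₂/V₁) = 1.68 × 8.314 × ln(4.55/28.5) = -25.6 J/K.

ΔS_gas = -25.6 J/K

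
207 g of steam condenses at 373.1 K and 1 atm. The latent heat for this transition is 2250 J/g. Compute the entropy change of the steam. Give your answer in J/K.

ΔS = -1250 J/K

Heat released by the substance: Q = −mL = −207 × 2250 = −465750 J.
At constant T, ΔS = Q_rev/T = −465750 / 373.1 = -1250 J/K.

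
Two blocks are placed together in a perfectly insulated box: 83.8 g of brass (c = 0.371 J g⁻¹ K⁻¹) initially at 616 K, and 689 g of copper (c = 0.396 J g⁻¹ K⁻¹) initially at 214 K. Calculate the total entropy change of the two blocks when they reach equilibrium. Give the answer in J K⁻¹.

Energy balance: T_f = (m₁c₁T₁ + m₂c₂T₂)/(m₁c₁ + m₂c₂) = 255.12 K.
ΔS₁ = m₁c₁ ln(T_f/T₁) = 31.0898 × ln(255.12/616) = -27.4059 J/K.
ΔS₂ = m₂c₂ ln(T_f/T₂) = 272.844 × ln(255.12/214) = 47.9557 J/K.
ΔS_total = -27.4059 + 47.9557 = 20.5 J/K.

ΔS_total = 20.5 J/K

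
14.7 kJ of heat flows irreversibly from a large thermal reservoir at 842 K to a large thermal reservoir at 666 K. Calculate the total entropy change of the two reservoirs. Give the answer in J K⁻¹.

ΔS_hot = −Q/T_H = −14700/842 = -17.46 J/K and ΔS_cold = +Q/T_C = 14700/666 = 22.07 J/K.
ΔS_total = -17.46 + 22.07 = 4.61 J/K, positive as the second law requires.

ΔS_total = 4.61 J/K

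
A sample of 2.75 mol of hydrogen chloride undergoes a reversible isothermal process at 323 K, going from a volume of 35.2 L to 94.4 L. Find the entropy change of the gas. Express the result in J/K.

ΔS_gas = 22.6 J/K

For an isothermal ideal gas ΔS_gas = nR ln(V₂/V₁) = 2.75 × 8.314 × ln(94.4/35.2) = 22.6 J/K.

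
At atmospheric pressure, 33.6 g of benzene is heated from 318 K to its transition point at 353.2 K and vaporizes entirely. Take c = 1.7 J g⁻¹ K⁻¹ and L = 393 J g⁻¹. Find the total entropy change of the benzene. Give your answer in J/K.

ΔS = 43.4 J/K

Warming step: ΔS₁ = m c ln(T_tr/T_i) = 33.6 × 1.7 × ln(353.2/318) = 5.997 J/K.
Phase change: ΔS₂ = +mL/T_tr = 33.6 × 393 / 353.2 = 37.39 J/K.
ΔS_total = (5.997) + (37.39) = 43.4 J/K.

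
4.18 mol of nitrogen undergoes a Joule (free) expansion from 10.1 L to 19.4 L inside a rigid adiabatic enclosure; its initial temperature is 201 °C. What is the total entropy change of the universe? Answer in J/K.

No heat is exchanged and no work is done, so the ideal-gas temperature stays constant.
Entropy is a state function; using a reversible isothermal path, ΔS_gas = nR ln(V₂/V₁) = 4.18 × 8.314 × ln(19.4/10.1) = 22.7 J/K.
The insulated surroundings exchange no heat, so ΔS_surr = 0 and ΔS_universe = ΔS_gas.

ΔS_universe = 22.7 J/K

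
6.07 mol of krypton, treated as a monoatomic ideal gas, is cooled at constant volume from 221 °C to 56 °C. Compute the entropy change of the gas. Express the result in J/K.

ΔS = -30.8 J/K

In kelvin: T₁ = 494.15 K, T₂ = 329.15 K. At constant volume, ΔS = nC_V ln(T₂/T₁) with C_V = 3R/2 = 12.47 J mol⁻¹ K⁻¹.
ΔS = 6.07 × 12.47 × ln(329.15/494.15) = -30.8 J/K.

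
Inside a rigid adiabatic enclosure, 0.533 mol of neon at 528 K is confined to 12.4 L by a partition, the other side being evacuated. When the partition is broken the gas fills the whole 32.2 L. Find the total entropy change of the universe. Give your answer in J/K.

No heat is exchanged and no work is done, so the ideal-gas temperature stays constant.
Entropy is a state function; using a reversible isothermal path, ΔS_gas = nR ln(V₂/V₁) = 0.533 × 8.314 × ln(32.2/12.4) = 4.23 J/K.
The insulated surroundings exchange no heat, so ΔS_surr = 0 and ΔS_universe = ΔS_gas.

ΔS_universe = 4.23 J/K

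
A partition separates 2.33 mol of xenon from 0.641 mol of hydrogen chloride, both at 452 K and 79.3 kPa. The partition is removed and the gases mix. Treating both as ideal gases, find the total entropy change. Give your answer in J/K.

Mole fractions: x_A = 2.33/2.97 = 0.784, x_B = 0.216.
ΔS_mix = −R(n_A ln x_A + n_B ln x_B) = −8.314 × (2.33 ln 0.784 + 0.641 ln 0.216) = 12.9 J/K.

ΔS_mix = 12.9 J/K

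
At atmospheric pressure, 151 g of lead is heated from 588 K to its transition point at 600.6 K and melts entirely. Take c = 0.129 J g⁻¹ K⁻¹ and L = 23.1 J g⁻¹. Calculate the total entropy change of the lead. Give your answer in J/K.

ΔS = 6.22 J/K

Warming step: ΔS₁ = m c ln(T_tr/T_i) = 151 × 0.129 × ln(600.6/588) = 0.413 J/K.
Phase change: ΔS₂ = +mL/T_tr = 151 × 23.1 / 600.6 = 5.808 J/K.
ΔS_total = (0.413) + (5.808) = 6.22 J/K.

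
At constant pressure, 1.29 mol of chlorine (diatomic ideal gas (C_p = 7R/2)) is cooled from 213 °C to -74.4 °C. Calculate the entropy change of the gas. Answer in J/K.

ΔS = -33.6 J/K

In kelvin: T₁ = 486.15 K, T₂ = 198.75 K. At constant pressure, ΔS = nC_p ln(T₂/T₁) with C_p = 7R/2 = 29.1 J mol⁻¹ K⁻¹.
ΔS = 1.29 × 29.1 × ln(198.75/486.15) = -33.6 J/K.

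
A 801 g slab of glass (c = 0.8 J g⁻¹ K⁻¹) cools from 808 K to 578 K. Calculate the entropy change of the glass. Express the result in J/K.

ΔS = -215 J/K

ΔS = ∫dQ_rev/T = m c ln(T₂/T₁) = 801 × 0.8 × ln(578/808) = -215 J/K.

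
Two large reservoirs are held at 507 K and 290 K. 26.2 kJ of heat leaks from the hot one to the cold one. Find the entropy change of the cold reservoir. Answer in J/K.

The cold reservoir gains heat Q, so ΔS_cold = +Q/T_C = 26200/290 = 90.3 J/K.

ΔS_cold = 90.3 J/K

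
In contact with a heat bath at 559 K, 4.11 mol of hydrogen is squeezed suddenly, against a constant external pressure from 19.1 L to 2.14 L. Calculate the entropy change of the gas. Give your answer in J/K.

Entropy is a state function, so ΔS_gas depends only on the end states.
For an isothermal ideal gas ΔS_gas = nR ln(V₂/V₁) = 4.11 × 8.314 × ln(2.14/19.1) = -74.8 J/K.

ΔS_gas = -74.8 J/K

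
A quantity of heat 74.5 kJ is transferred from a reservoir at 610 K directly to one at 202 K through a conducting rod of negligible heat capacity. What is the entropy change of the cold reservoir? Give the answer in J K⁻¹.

ΔS_cold = 369 J/K

The cold reservoir gains heat Q, so ΔS_cold = +Q/T_C = 74500/202 = 369 J/K.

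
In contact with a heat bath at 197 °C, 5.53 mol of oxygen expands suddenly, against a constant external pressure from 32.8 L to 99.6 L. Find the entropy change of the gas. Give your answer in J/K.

Entropy is a state function, so ΔS_gas depends only on the end states.
For an isothermal ideal gas ΔS_gas = nR ln(V₂/V₁) = 5.53 × 8.314 × ln(99.6/32.8) = 51.1 J/K.

ΔS_gas = 51.1 J/K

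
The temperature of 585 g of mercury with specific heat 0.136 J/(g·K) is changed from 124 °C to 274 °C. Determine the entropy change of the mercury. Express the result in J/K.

In kelvin: T₁ = 397.15 K, T₂ = 547.15 K. ΔS = ∫dQ_rev/T = m c ln(T₂/T₁) = 585 × 0.136 × ln(547.15/397.15) = 25.5 J/K.

ΔS = 25.5 J/K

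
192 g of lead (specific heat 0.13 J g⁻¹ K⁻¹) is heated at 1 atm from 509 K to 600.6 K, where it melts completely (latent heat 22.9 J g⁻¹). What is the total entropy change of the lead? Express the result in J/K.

ΔS = 11.5 J/K

Warming step: ΔS₁ = m c ln(T_tr/T_i) = 192 × 0.13 × ln(600.6/509) = 4.13 J/K.
Phase change: ΔS₂ = +mL/T_tr = 192 × 22.9 / 600.6 = 7.321 J/K.
ΔS_total = (4.13) + (7.321) = 11.5 J/K.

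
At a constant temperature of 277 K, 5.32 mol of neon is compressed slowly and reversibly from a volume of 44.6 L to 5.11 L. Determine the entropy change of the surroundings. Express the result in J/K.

For an isothermal ideal gas ΔS_gas = nR ln(V₂/V₁) = 5.32 × 8.314 × ln(5.11/44.6) = -95.8 J/K.
The process is reversible, so ΔS_surr = −ΔS_gas = 95.8 J/K and ΔS_universe = 0.

ΔS_surr = 95.8 J/K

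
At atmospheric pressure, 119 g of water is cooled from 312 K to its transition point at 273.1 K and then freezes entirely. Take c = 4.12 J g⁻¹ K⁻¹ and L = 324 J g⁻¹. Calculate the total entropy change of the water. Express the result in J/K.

ΔS = -206 J/K

Cooling step: ΔS₁ = m c ln(T_tr/T_i) = 119 × 4.12 × ln(273.1/312) = -65.29 J/K.
Phase change: ΔS₂ = −mL/T_tr = −119 × 324 / 273.1 = -141.2 J/K.
ΔS_total = (-65.29) + (-141.2) = -206 J/K.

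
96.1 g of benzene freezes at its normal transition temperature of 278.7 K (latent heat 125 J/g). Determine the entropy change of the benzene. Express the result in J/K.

ΔS = -43.1 J/K

Heat released by the substance: Q = −mL = −96.1 × 125 = −12012.5 J.
At constant T, ΔS = Q_rev/T = −12012.5 / 278.7 = -43.1 J/K.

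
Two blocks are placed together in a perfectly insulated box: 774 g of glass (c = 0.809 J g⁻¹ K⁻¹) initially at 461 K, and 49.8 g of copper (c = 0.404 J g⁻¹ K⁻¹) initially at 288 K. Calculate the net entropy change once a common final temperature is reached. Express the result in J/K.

Energy balance: T_f = (m₁c₁T₁ + m₂c₂T₂)/(m₁c₁ + m₂c₂) = 455.61 K.
ΔS₁ = m₁c₁ ln(T_f/T₁) = 626.166 × ln(455.61/461) = -7.358 J/K.
ΔS₂ = m₂c₂ ln(T_f/T₂) = 20.1192 × ln(455.61/288) = 9.228 J/K.
ΔS_total = -7.358 + 9.228 = 1.87 J/K.

ΔS_total = 1.87 J/K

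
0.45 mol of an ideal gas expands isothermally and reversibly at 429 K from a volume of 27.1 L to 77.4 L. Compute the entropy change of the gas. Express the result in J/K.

For an isothermal ideal gas ΔS_gas = nR ln(V₂/V₁) = 0.45 × 8.314 × ln(77.4/27.1) = 3.93 J/K.

ΔS_gas = 3.93 J/K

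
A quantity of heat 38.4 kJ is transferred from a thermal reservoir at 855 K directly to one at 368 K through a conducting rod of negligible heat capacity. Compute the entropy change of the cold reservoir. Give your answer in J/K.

The cold reservoir gains heat Q, so ΔS_cold = +Q/T_C = 38400/368 = 104 J/K.

ΔS_cold = 104 J/K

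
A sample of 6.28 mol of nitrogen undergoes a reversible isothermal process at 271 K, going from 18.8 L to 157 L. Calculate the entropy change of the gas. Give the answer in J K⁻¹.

ΔS_gas = 111 J/K

For an isothermal ideal gas ΔS_gas = nR ln(V₂/V₁) = 6.28 × 8.314 × ln(157/18.8) = 111 J/K.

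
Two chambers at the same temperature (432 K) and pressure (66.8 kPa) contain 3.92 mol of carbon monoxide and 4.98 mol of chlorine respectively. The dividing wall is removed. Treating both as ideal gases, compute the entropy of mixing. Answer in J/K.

Mole fractions: x_A = 3.92/8.9 = 0.44, x_B = 0.56.
ΔS_mix = −R(n_A ln x_A + n_B ln x_B) = −8.314 × (3.92 ln 0.44 + 4.98 ln 0.56) = 50.8 J/K.

ΔS_mix = 50.8 J/K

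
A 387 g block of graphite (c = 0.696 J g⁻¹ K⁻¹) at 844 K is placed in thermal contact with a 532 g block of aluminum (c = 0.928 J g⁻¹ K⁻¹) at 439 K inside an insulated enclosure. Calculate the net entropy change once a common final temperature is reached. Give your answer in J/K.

Energy balance: T_f = (m₁c₁T₁ + m₂c₂T₂)/(m₁c₁ + m₂c₂) = 581.96 K.
ΔS₁ = m₁c₁ ln(T_f/T₁) = 269.352 × ln(581.96/844) = -100.13 J/K.
ΔS₂ = m₂c₂ ln(T_f/T₂) = 493.696 × ln(581.96/439) = 139.177 J/K.
ΔS_total = -100.13 + 139.177 = 39 J/K.

ΔS_total = 39 J/K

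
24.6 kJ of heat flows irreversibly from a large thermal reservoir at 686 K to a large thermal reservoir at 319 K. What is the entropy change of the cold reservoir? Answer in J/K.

ΔS_cold = 77.1 J/K

The cold reservoir gains heat Q, so ΔS_cold = +Q/T_C = 24600/319 = 77.1 J/K.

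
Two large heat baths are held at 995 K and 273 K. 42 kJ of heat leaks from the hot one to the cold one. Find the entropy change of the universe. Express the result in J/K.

ΔS_total = 112 J/K

ΔS_hot = −Q/T_H = −42000/995 = -42.21 J/K and ΔS_cold = +Q/T_C = 42000/273 = 153.8 J/K.
ΔS_total = -42.21 + 153.8 = 112 J/K, positive as the second law requires.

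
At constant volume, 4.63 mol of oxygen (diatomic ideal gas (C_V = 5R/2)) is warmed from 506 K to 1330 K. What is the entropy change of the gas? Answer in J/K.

At constant volume, ΔS = nC_V ln(T₂/T₁) with C_V = 5R/2 = 20.79 J mol⁻¹ K⁻¹.
ΔS = 4.63 × 20.79 × ln(1330/506) = 93 J/K.

ΔS = 93 J/K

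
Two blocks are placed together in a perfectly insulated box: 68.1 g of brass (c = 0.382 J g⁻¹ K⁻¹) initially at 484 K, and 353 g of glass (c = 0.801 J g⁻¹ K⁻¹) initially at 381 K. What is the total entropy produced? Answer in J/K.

Energy balance: T_f = (m₁c₁T₁ + m₂c₂T₂)/(m₁c₁ + m₂c₂) = 389.68 K.
ΔS₁ = m₁c₁ ln(T_f/T₁) = 26.0142 × ln(389.68/484) = -5.639 J/K.
ΔS₂ = m₂c₂ ln(T_f/T₂) = 282.753 × ln(389.68/381) = 6.368 J/K.
ΔS_total = -5.639 + 6.368 = 0.729 J/K.

ΔS_total = 0.729 J/K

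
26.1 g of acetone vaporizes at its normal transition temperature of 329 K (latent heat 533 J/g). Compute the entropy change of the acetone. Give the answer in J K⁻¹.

ΔS = 42.3 J/K

Heat absorbed by the substance: Q = mL = 26.1 × 533 = 13911.3 J.
At constant T, ΔS = Q_rev/T = 13911.3 / 329 = 42.3 J/K.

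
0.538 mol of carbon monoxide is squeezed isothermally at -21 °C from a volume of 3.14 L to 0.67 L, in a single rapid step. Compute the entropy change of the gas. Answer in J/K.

Entropy is a state function, so ΔS_gas depends only on the end states.
For an isothermal ideal gas ΔS_gas = nR ln(V₂/V₁) = 0.538 × 8.314 × ln(0.67/3.14) = -6.91 J/K.

ΔS_gas = -6.91 J/K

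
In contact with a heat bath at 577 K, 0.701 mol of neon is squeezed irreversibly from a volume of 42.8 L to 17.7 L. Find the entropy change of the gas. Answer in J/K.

ΔS_gas = -5.15 J/K

Entropy is a state function, so ΔS_gas depends only on the end states.
For an isothermal ideal gas ΔS_gas = nR ln(V₂/V₁) = 0.701 × 8.314 × ln(17.7/42.8) = -5.15 J/K.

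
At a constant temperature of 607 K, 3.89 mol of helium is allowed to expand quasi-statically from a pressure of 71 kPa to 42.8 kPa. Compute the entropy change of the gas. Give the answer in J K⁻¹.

For an isothermal ideal gas ΔS_gas = nR ln(P₁/P₂) = 3.89 × 8.314 × ln(71/42.8) = 16.4 J/K.

ΔS_gas = 16.4 J/K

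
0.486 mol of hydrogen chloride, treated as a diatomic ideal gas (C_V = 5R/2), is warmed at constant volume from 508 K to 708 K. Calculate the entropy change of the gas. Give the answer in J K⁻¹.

ΔS = 3.35 J/K

At constant volume, ΔS = nC_V ln(T₂/T₁) with C_V = 5R/2 = 20.79 J mol⁻¹ K⁻¹.
ΔS = 0.486 × 20.79 × ln(708/508) = 3.35 J/K.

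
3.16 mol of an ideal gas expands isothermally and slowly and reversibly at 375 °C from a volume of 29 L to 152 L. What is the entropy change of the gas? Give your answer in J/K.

For an isothermal ideal gas ΔS_gas = nR ln(V₂/V₁) = 3.16 × 8.314 × ln(152/29) = 43.5 J/K.

ΔS_gas = 43.5 J/K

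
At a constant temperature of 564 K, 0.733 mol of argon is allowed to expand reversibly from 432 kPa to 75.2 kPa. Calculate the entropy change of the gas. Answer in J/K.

ΔS_gas = 10.7 J/K

For an isothermal ideal gas ΔS_gas = nR ln(P₁/P₂) = 0.733 × 8.314 × ln(432/75.2) = 10.7 J/K.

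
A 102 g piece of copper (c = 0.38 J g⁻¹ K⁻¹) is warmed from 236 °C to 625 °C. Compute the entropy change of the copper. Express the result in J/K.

ΔS = 22 J/K

In kelvin: T₁ = 509.15 K, T₂ = 898.15 K. ΔS = ∫dQ_rev/T = m c ln(T₂/T₁) = 102 × 0.38 × ln(898.15/509.15) = 22 J/K.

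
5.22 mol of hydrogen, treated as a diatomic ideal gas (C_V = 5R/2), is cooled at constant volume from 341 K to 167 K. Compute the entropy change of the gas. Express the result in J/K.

At constant volume, ΔS = nC_V ln(T₂/T₁) with C_V = 5R/2 = 20.79 J mol⁻¹ K⁻¹.
ΔS = 5.22 × 20.79 × ln(167/341) = -77.5 J/K.

ΔS = -77.5 J/K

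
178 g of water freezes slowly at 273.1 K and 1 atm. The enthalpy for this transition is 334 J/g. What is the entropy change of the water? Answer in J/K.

ΔS = -218 J/K

Heat released by the substance: Q = −mL = −178 × 334 = −59452 J.
At constant T, ΔS = Q_rev/T = −59452 / 273.1 = -218 J/K.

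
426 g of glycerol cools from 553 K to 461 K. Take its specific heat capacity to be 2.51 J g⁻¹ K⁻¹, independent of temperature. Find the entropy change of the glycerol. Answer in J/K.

ΔS = ∫dQ_rev/T = m c ln(T₂/T₁) = 426 × 2.51 × ln(461/553) = -195 J/K.

ΔS = -195 J/K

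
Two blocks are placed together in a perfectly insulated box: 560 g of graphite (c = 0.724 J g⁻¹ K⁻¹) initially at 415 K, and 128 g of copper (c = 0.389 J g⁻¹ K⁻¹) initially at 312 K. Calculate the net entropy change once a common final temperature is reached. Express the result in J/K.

ΔS_total = 1.68 J/K

Energy balance: T_f = (m₁c₁T₁ + m₂c₂T₂)/(m₁c₁ + m₂c₂) = 403.73 K.
ΔS₁ = m₁c₁ ln(T_f/T₁) = 405.44 × ln(403.73/415) = -11.158 J/K.
ΔS₂ = m₂c₂ ln(T_f/T₂) = 49.792 × ln(403.73/312) = 12.834 J/K.
ΔS_total = -11.158 + 12.834 = 1.68 J/K.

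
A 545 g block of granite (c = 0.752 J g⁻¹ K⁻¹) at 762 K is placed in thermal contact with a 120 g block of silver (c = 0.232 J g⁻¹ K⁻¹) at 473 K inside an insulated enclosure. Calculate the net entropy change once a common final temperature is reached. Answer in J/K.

Energy balance: T_f = (m₁c₁T₁ + m₂c₂T₂)/(m₁c₁ + m₂c₂) = 743.62 K.
ΔS₁ = m₁c₁ ln(T_f/T₁) = 409.84 × ln(743.62/762) = -10.01 J/K.
ΔS₂ = m₂c₂ ln(T_f/T₂) = 27.84 × ln(743.62/473) = 12.6 J/K.
ΔS_total = -10.01 + 12.6 = 2.59 J/K.

ΔS_total = 2.59 J/K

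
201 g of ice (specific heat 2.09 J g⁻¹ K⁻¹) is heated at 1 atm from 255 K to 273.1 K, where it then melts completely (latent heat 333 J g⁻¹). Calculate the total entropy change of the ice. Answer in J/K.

Warming step: ΔS₁ = m c ln(T_tr/T_i) = 201 × 2.09 × ln(273.1/255) = 28.81 J/K.
Phase change: ΔS₂ = +mL/T_tr = 201 × 333 / 273.1 = 245.1 J/K.
ΔS_total = (28.81) + (245.1) = 274 J/K.

ΔS = 274 J/K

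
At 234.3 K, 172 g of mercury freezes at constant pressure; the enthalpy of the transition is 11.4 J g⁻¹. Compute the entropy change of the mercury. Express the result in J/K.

Heat released by the substance: Q = −mL = −172 × 11.4 = −1960.8 J.
At constant T, ΔS = Q_rev/T = −1960.8 / 234.3 = -8.37 J/K.

ΔS = -8.37 J/K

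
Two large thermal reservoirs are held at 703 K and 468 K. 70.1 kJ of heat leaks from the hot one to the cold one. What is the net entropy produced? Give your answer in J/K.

ΔS_hot = −Q/T_H = −70100/703 = -99.72 J/K and ΔS_cold = +Q/T_C = 70100/468 = 149.8 J/K.
ΔS_total = -99.72 + 149.8 = 50.1 J/K, positive as the second law requires.

ΔS_total = 50.1 J/K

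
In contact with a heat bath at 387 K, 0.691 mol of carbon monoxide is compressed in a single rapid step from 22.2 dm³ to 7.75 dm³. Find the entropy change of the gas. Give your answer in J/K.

Entropy is a state function, so ΔS_gas depends only on the end states.
For an isothermal ideal gas ΔS_gas = nR ln(V₂/V₁) = 0.691 × 8.314 × ln(7.75/22.2) = -6.05 J/K.

ΔS_gas = -6.05 J/K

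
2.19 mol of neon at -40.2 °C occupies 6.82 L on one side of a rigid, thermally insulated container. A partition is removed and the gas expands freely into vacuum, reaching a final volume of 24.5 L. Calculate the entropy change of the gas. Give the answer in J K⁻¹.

ΔS_gas = 23.3 J/K

For an ideal gas in free expansion Q = 0 and W = 0, so T is unchanged.
Entropy is a state function; using a reversible isothermal path, ΔS_gas = nR ln(V₂/V₁) = 2.19 × 8.314 × ln(24.5/6.82) = 23.3 J/K.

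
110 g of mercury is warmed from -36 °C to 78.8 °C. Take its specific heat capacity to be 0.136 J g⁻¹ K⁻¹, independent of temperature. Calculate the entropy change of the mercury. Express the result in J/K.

In kelvin: T₁ = 237.15 K, T₂ = 351.95 K. ΔS = ∫dQ_rev/T = m c ln(T₂/T₁) = 110 × 0.136 × ln(351.95/237.15) = 5.91 J/K.

ΔS = 5.91 J/K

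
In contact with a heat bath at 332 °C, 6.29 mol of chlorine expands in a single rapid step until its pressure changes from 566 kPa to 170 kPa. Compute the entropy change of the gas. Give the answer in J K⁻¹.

ΔS_gas = 62.9 J/K

Entropy is a state function, so ΔS_gas depends only on the end states.
For an isothermal ideal gas ΔS_gas = nR ln(P₁/P₂) = 6.29 × 8.314 × ln(566/170) = 62.9 J/K.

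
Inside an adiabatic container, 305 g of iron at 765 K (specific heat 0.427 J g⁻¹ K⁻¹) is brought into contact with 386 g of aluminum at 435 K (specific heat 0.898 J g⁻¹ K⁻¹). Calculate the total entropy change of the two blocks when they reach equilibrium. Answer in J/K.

ΔS_total = 16.3 J/K

Energy balance: T_f = (m₁c₁T₁ + m₂c₂T₂)/(m₁c₁ + m₂c₂) = 525.13 K.
ΔS₁ = m₁c₁ ln(T_f/T₁) = 130.235 × ln(525.13/765) = -49 J/K.
ΔS₂ = m₂c₂ ln(T_f/T₂) = 346.628 × ln(525.13/435) = 65.27 J/K.
ΔS_total = -49 + 65.27 = 16.3 J/K.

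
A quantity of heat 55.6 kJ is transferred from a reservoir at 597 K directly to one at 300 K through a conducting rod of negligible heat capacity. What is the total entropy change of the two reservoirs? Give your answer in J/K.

ΔS_hot = −Q/T_H = −55600/597 = -93.13 J/K and ΔS_cold = +Q/T_C = 55600/300 = 185.3 J/K.
ΔS_total = -93.13 + 185.3 = 92.2 J/K, positive as the second law requires.

ΔS_total = 92.2 J/K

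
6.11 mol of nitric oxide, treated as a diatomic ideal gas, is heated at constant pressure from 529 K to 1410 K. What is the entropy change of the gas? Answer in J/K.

At constant pressure, ΔS = nC_p ln(T₂/T₁) with C_p = 7R/2 = 29.1 J mol⁻¹ K⁻¹.
ΔS = 6.11 × 29.1 × ln(1410/529) = 174 J/K.

ΔS = 174 J/K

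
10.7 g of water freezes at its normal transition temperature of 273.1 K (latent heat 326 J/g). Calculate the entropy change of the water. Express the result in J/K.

ΔS = -12.8 J/K

Heat released by the substance: Q = −mL = −10.7 × 326 = −3488.2 J.
At constant T, ΔS = Q_rev/T = −3488.2 / 273.1 = -12.8 J/K.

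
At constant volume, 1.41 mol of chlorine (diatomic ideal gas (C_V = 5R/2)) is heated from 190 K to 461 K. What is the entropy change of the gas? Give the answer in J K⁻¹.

At constant volume, ΔS = nC_V ln(T₂/T₁) with C_V = 5R/2 = 20.79 J mol⁻¹ K⁻¹.
ΔS = 1.41 × 20.79 × ln(461/190) = 26 J/K.

ΔS = 26 J/K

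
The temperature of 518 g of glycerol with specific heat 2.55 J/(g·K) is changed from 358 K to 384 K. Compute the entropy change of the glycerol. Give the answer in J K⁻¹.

ΔS = 92.6 J/K

ΔS = ∫dQ_rev/T = m c ln(T₂/T₁) = 518 × 2.55 × ln(384/358) = 92.6 J/K.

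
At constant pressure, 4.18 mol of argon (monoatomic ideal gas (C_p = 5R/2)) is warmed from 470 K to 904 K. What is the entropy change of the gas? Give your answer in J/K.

ΔS = 56.8 J/K

At constant pressure, ΔS = nC_p ln(T₂/T₁) with C_p = 5R/2 = 20.79 J mol⁻¹ K⁻¹.
ΔS = 4.18 × 20.79 × ln(904/470) = 56.8 J/K.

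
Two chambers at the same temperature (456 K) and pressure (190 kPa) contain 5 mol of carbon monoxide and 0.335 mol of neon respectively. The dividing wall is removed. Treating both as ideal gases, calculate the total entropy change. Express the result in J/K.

Mole fractions: x_A = 5/5.33 = 0.937, x_B = 0.0628.
ΔS_mix = −R(n_A ln x_A + n_B ln x_B) = −8.314 × (5 ln 0.937 + 0.335 ln 0.0628) = 10.4 J/K.

ΔS_mix = 10.4 J/K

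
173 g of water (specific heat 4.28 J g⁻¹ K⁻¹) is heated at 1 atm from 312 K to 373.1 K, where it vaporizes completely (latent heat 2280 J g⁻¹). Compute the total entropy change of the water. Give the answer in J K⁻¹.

ΔS = 1190 J/K

Warming step: ΔS₁ = m c ln(T_tr/T_i) = 173 × 4.28 × ln(373.1/312) = 132.4 J/K.
Phase change: ΔS₂ = +mL/T_tr = 173 × 2280 / 373.1 = 1057 J/K.
ΔS_total = (132.4) + (1057) = 1190 J/K.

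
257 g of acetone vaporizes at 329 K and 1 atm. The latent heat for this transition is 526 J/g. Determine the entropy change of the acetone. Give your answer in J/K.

Heat absorbed by the substance: Q = mL = 257 × 526 = 135182 J.
At constant T, ΔS = Q_rev/T = 135182 / 329 = 411 J/K.

ΔS = 411 J/K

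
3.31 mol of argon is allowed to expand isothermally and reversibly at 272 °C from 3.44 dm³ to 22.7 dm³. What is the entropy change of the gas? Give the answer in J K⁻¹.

ΔS_gas = 51.9 J/K

For an isothermal ideal gas ΔS_gas = nR ln(V₂/V₁) = 3.31 × 8.314 × ln(22.7/3.44) = 51.9 J/K.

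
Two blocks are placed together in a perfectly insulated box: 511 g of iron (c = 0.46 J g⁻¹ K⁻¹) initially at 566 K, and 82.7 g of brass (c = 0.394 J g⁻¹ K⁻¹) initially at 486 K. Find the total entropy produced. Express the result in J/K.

Energy balance: T_f = (m₁c₁T₁ + m₂c₂T₂)/(m₁c₁ + m₂c₂) = 556.26 K.
ΔS₁ = m₁c₁ ln(T_f/T₁) = 235.06 × ln(556.26/566) = -4.08 J/K.
ΔS₂ = m₂c₂ ln(T_f/T₂) = 32.5838 × ln(556.26/486) = 4.4 J/K.
ΔS_total = -4.08 + 4.4 = 0.32 J/K.

ΔS_total = 0.32 J/K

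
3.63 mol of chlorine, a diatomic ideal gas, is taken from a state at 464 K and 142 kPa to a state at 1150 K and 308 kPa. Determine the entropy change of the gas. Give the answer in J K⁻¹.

ΔS = 72.5 J/K

ΔS = nC_p ln(T₂/T₁) − nR ln(P₂/P₁), with C_p = 7R/2 = 29.1 J mol⁻¹ K⁻¹ for a diatomic ideal gas.
ΔS = 3.63 × [29.1 × ln(1150/464) − 8.314 × ln(308/142)] = 72.5 J/K.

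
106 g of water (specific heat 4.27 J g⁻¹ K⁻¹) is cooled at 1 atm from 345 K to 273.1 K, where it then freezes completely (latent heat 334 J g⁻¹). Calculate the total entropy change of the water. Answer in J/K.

Cooling step: ΔS₁ = m c ln(T_tr/T_i) = 106 × 4.27 × ln(273.1/345) = -105.8 J/K.
Phase change: ΔS₂ = −mL/T_tr = −106 × 334 / 273.1 = -129.6 J/K.
ΔS_total = (-105.8) + (-129.6) = -235 J/K.

ΔS = -235 J/K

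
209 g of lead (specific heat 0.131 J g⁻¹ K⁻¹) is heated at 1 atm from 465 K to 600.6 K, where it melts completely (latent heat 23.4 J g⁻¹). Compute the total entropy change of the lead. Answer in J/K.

ΔS = 15.1 J/K

Warming step: ΔS₁ = m c ln(T_tr/T_i) = 209 × 0.131 × ln(600.6/465) = 7.006 J/K.
Phase change: ΔS₂ = +mL/T_tr = 209 × 23.4 / 600.6 = 8.143 J/K.
ΔS_total = (7.006) + (8.143) = 15.1 J/K.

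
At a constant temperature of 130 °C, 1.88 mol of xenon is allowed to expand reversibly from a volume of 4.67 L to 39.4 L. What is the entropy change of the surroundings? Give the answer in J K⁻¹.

For an isothermal ideal gas ΔS_gas = nR ln(V₂/V₁) = 1.88 × 8.314 × ln(39.4/4.67) = 33.3 J/K.
The process is reversible, so ΔS_surr = −ΔS_gas = -33.3 J/K and ΔS_universe = 0.

ΔS_surr = -33.3 J/K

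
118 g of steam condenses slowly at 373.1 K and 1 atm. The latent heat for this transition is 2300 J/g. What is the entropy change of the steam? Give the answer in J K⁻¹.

Heat released by the substance: Q = −mL = −118 × 2300 = −271400 J.
At constant T, ΔS = Q_rev/T = −271400 / 373.1 = -727 J/K.

ΔS = -727 J/K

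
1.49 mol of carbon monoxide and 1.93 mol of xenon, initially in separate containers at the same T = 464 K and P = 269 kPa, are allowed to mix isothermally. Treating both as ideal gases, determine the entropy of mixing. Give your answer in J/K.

ΔS_mix = 19.5 J/K

Mole fractions: x_A = 1.49/3.42 = 0.436, x_B = 0.564.
ΔS_mix = −R(n_A ln x_A + n_B ln x_B) = −8.314 × (1.49 ln 0.436 + 1.93 ln 0.564) = 19.5 J/K.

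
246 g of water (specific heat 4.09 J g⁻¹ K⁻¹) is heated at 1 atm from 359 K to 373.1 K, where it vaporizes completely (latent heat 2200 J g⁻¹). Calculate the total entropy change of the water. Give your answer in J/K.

Warming step: ΔS₁ = m c ln(T_tr/T_i) = 246 × 4.09 × ln(373.1/359) = 38.76 J/K.
Phase change: ΔS₂ = +mL/T_tr = 246 × 2200 / 373.1 = 1451 J/K.
ΔS_total = (38.76) + (1451) = 1490 J/K.

ΔS = 1490 J/K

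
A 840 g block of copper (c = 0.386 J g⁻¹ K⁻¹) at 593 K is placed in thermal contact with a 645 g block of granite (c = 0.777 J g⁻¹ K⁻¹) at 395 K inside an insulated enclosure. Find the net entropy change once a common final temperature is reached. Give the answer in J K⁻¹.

ΔS_total = 16.6 J/K

Energy balance: T_f = (m₁c₁T₁ + m₂c₂T₂)/(m₁c₁ + m₂c₂) = 472.78 K.
ΔS₁ = m₁c₁ ln(T_f/T₁) = 324.24 × ln(472.78/593) = -73.46 J/K.
ΔS₂ = m₂c₂ ln(T_f/T₂) = 501.165 × ln(472.78/395) = 90.08 J/K.
ΔS_total = -73.46 + 90.08 = 16.6 J/K.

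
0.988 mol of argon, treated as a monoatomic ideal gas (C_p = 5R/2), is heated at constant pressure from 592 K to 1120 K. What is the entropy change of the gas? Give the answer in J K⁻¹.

ΔS = 13.1 J/K

At constant pressure, ΔS = nC_p ln(T₂/T₁) with C_p = 5R/2 = 20.79 J mol⁻¹ K⁻¹.
ΔS = 0.988 × 20.79 × ln(1120/592) = 13.1 J/K.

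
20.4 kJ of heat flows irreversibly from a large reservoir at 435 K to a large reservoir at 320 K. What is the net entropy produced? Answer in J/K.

ΔS_hot = −Q/T_H = −20400/435 = -46.9 J/K and ΔS_cold = +Q/T_C = 20400/320 = 63.75 J/K.
ΔS_total = -46.9 + 63.75 = 16.9 J/K, positive as the second law requires.

ΔS_total = 16.9 J/K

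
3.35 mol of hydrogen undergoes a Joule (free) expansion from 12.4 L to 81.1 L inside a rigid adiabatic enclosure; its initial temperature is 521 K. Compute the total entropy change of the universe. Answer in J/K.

ΔS_universe = 52.3 J/K

No heat is exchanged and no work is done, so the ideal-gas temperature stays constant.
Entropy is a state function; using a reversible isothermal path, ΔS_gas = nR ln(V₂/V₁) = 3.35 × 8.314 × ln(81.1/12.4) = 52.3 J/K.
The insulated surroundings exchange no heat, so ΔS_surr = 0 and ΔS_universe = ΔS_gas.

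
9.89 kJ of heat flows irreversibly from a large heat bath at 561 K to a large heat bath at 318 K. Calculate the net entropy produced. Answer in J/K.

ΔS_hot = −Q/T_H = −9890/561 = -17.63 J/K and ΔS_cold = +Q/T_C = 9890/318 = 31.1 J/K.
ΔS_total = -17.63 + 31.1 = 13.5 J/K, positive as the second law requires.

ΔS_total = 13.5 J/K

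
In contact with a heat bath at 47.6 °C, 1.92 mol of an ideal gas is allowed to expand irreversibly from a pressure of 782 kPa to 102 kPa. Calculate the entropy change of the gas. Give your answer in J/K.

Entropy is a state function, so ΔS_gas depends only on the end states.
For an isothermal ideal gas ΔS_gas = nR ln(P₁/P₂) = 1.92 × 8.314 × ln(782/102) = 32.5 J/K.

ΔS_gas = 32.5 J/K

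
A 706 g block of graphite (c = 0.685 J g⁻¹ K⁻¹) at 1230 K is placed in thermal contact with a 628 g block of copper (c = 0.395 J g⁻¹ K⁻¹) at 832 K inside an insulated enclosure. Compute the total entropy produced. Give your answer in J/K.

ΔS_total = 12 J/K

Energy balance: T_f = (m₁c₁T₁ + m₂c₂T₂)/(m₁c₁ + m₂c₂) = 1095.1 K.
ΔS₁ = m₁c₁ ln(T_f/T₁) = 483.61 × ln(1095.1/1230) = -56.2 J/K.
ΔS₂ = m₂c₂ ln(T_f/T₂) = 248.06 × ln(1095.1/832) = 68.15 J/K.
ΔS_total = -56.2 + 68.15 = 12 J/K.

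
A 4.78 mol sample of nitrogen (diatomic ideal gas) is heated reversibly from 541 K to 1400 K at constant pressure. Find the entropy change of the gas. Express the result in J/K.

At constant pressure, ΔS = nC_p ln(T₂/T₁) with C_p = 7R/2 = 29.1 J mol⁻¹ K⁻¹.
ΔS = 4.78 × 29.1 × ln(1400/541) = 132 J/K.

ΔS = 132 J/K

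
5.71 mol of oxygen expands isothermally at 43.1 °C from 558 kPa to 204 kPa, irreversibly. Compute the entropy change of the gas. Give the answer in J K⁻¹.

ΔS_gas = 47.8 J/K

Entropy is a state function, so ΔS_gas depends only on the end states.
For an isothermal ideal gas ΔS_gas = nR ln(P₁/P₂) = 5.71 × 8.314 × ln(558/204) = 47.8 J/K.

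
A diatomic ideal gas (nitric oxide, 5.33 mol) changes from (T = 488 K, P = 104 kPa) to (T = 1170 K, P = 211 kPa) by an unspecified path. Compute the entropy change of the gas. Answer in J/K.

ΔS = nC_p ln(T₂/T₁) − nR ln(P₂/P₁), with C_p = 7R/2 = 29.1 J mol⁻¹ K⁻¹ for a diatomic ideal gas.
ΔS = 5.33 × [29.1 × ln(1170/488) − 8.314 × ln(211/104)] = 104 J/K.

ΔS = 104 J/K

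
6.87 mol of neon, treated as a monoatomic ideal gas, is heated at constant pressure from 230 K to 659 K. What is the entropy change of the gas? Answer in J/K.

ΔS = 150 J/K

At constant pressure, ΔS = nC_p ln(T₂/T₁) with C_p = 5R/2 = 20.79 J mol⁻¹ K⁻¹.
ΔS = 6.87 × 20.79 × ln(659/230) = 150 J/K.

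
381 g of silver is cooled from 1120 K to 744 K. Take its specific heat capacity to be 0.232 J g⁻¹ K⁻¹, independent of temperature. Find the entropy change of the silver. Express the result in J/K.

ΔS = -36.2 J/K

ΔS = ∫dQ_rev/T = m c ln(T₂/T₁) = 381 × 0.232 × ln(744/1120) = -36.2 J/K.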